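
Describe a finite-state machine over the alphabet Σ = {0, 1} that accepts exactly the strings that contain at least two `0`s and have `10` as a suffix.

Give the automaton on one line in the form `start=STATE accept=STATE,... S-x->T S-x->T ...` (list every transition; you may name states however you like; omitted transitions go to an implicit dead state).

start=A accept=D A-0->B A-1->A B-0->B B-1->C C-0->D C-1->C D-0->B D-1->C

Build one automaton per condition and run them in lockstep. The first has 4 states tracking the count of `0`s, saturating at 3; the second has 3 states tracking how much of the suffix `10` has currently been matched. A product state is a pair (one from each), accepting exactly when both do. After merging equivalent states the machine shrinks.
With 4 states:
       0  1 
>  A   B  A 
   B   B  C 
   C   D  C 
 * D   B  C 
(> = start, * = accepting)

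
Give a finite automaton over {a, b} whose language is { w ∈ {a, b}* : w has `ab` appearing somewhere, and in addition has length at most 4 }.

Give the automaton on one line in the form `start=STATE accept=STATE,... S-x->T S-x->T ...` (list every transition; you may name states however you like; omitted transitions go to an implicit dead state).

start=q0 accept=q4,q7,q10 q0-a->q1 q0-b->q2 q1-a->q3 q1-b->q4 q2-a->q3 q2-b->q5 q3-a->q6 q3-b->q7 q4-a->q7 q4-b->q7 q5-a->q6 q5-b->q8 q6-a->q9 q6-b->q10 q7-a->q10 q7-b->q10 q8-a->q9 q8-b->q11 q9-a->q12 q9-b->q13 q10-a->q13 q10-b->q13 q11-a->q12 q11-b->q14 q12-a->q12 q12-b->q13 q13-a->q13 q13-b->q13 q14-a->q12 q14-b->q14

Handle the two conditions separately and then intersect. One (3 states) tracks whether and how much of `ab` has been seen; the other (6 states) tracks the input length, saturating at 5. Each combined state is a pair, one component from each; accept when both components accept.
15 states suffice.
          a    b  
>  q0     q1   q2 
   q1     q3   q4 
   q2     q3   q5 
   q3     q6   q7 
 * q4     q7   q7 
   q5     q6   q8 
   q6     q9  q10 
 * q7    q10  q10 
   q8     q9  q11 
   q9    q12  q13 
 * q10   q13  q13 
   q11   q12  q14 
   q12   q12  q13 
   q13   q13  q13 
   q14   q12  q14 
(> = start, * = accepting)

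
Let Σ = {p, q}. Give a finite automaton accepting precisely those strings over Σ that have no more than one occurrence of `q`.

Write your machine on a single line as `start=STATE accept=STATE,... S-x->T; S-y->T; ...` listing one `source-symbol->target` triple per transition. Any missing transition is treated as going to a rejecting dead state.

start=s0; accept=s0,s1; s0-p->s0; s0-q->s1; s1-p->s1; s1-q->s2; s2-p->s2; s2-q->s2

Count `q`s, saturating at 2: state s0 means no `q` yet, s1 means one `q` seen, s2 means more than one. Each `q` increments (capped at s2); other symbols loop. Accept from {s0, s1}.
A 3-state machine:
        p   q  
>* s0   s0  s1 
 * s1   s1  s2 
   s2   s2  s2 
(> = start, * = accepting)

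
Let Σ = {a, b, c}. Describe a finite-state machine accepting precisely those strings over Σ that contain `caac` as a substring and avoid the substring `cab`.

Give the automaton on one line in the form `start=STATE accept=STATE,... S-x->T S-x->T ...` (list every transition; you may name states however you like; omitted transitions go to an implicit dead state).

start=q0 accept=q5,q6,q7 q0-a->q0 q0-b->q0 q0-c->q1 q1-a->q2 q1-b->q0 q1-c->q1 q2-a->q3 q2-b->q4 q2-c->q1 q3-a->q0 q3-b->q0 q3-c->q5 q4-a->q4 q4-b->q4 q4-c->q4 q5-a->q6 q5-b->q7 q5-c->q5 q6-a->q7 q6-b->q4 q6-c->q5 q7-a->q7 q7-b->q7 q7-c->q5

Handle the two conditions separately and then intersect. One (5 states) tracks whether and how much of `caac` has been seen; the other (4 states) tracks partial matches of the forbidden pattern `cab`. Each combined state is a pair, one component from each; accept when both components accept. Minimizing collapses redundant product states.
        a   b   c  
>  q0   q0  q0  q1 
   q1   q2  q0  q1 
   q2   q3  q4  q1 
   q3   q0  q0  q5 
   q4   q4  q4  q4 
 * q5   q6  q7  q5 
 * q6   q7  q4  q5 
 * q7   q7  q7  q5 
(> = start, * = accepting)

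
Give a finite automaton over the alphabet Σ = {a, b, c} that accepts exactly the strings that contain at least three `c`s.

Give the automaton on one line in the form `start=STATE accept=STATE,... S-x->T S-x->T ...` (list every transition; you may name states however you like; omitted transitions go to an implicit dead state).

Count `c`s, saturating at 4: states S0 through S3 mean 0 through 3 `c`s seen; S4 means more than 3. Each `c` increments (capped at S4); other symbols loop. Accept from {S3, S4}.
With 5 states:
        a   b   c  
>  S0   S0  S0  S1 
   S1   S1  S1  S2 
   S2   S2  S2  S3 
 * S3   S3  S3  S4 
 * S4   S4  S4  S4 
(> = start, * = accepting)

start=S0 accept=S3,S4 S0-a->S0 S0-b->S0 S0-c->S1 S1-a->S1 S1-b->S1 S1-c->S2 S2-a->S2 S2-b->S2 S2-c->S3 S3-a->S3 S3-b->S3 S3-c->S4 S4-a->S4 S4-b->S4 S4-c->S4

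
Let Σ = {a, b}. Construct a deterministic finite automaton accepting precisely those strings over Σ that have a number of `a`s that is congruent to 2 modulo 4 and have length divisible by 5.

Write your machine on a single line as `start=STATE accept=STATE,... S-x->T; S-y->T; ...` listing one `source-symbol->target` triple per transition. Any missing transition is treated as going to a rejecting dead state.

start=q0; accept=q16; q0-a->q1; q0-b->q2; q1-a->q3; q1-b->q4; q2-a->q4; q2-b->q5; q3-a->q6; q3-b->q7; q4-a->q7; q4-b->q8; q5-a->q8; q5-b->q9; q6-a->q10; q6-b->q11; q7-a->q11; q7-b->q12; q8-a->q12; q8-b->q13; q9-a->q13; q9-b->q10; q10-a->q14; q10-b->q0; q11-a->q0; q11-b->q15; q12-a->q15; q12-b->q16; q13-a->q16; q13-b->q14; q14-a->q17; q14-b->q1; q15-a->q2; q15-b->q18; q16-a->q18; q16-b->q17; q17-a->q19; q17-b->q3; q18-a->q5; q18-b->q19; q19-a->q9; q19-b->q6

Run two small machines in parallel and take their product. One (4 states) tracks the count of `a`s modulo 4; the other (5 states) tracks the input length modulo 5. Each combined state is a pair, one component from each; accept when both components accept.
A 20-state machine:
          a    b  
>  q0     q1   q2 
   q1     q3   q4 
   q2     q4   q5 
   q3     q6   q7 
   q4     q7   q8 
   q5     q8   q9 
   q6    q10  q11 
   q7    q11  q12 
   q8    q12  q13 
   q9    q13  q10 
   q10   q14   q0 
   q11    q0  q15 
   q12   q15  q16 
   q13   q16  q14 
   q14   q17   q1 
   q15    q2  q18 
 * q16   q18  q17 
   q17   q19   q3 
   q18    q5  q19 
   q19    q9   q6 
(> = start, * = accepting)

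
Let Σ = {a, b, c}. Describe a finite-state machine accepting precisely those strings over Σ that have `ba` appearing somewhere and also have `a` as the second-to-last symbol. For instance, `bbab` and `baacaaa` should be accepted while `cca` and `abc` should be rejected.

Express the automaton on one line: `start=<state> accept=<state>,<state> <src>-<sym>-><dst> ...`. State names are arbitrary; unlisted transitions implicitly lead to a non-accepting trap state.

Run two small machines in parallel and take their product. The first has 3 states tracking whether and how much of `ba` has been seen; the second has 13 states tracking the last 2 symbols read. A product state is a pair (one from each), accepting exactly when both do. Minimizing collapses redundant product states.
        a   b   c  
>  S0   S0  S1  S0 
   S1   S2  S1  S0 
   S2   S3  S4  S4 
 * S3   S3  S4  S4 
 * S4   S2  S5  S5 
   S5   S2  S5  S5 
(> = start, * = accepting)

start=S0 accept=S3,S4 S0-a->S0 S0-b->S1 S0-c->S0 S1-a->S2 S1-b->S1 S1-c->S0 S2-a->S3 S2-b->S4 S2-c->S4 S3-a->S3 S3-b->S4 S3-c->S4 S4-a->S2 S4-b->S5 S4-c->S5 S5-a->S2 S5-b->S5 S5-c->S5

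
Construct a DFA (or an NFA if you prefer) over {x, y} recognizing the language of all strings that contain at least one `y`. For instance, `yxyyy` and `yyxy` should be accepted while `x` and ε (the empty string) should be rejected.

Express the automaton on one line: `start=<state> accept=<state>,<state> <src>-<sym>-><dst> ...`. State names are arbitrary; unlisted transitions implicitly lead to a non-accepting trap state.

Only the number of `y`s matters, and only up to 2. Make a chain q0 → q1 → q2 advanced by each `y` (with q2 absorbing); every other symbol self-loops. The accepting set is {q1, q2}.
With 3 states:
        x   y  
>  q0   q0  q1 
 * q1   q1  q2 
 * q2   q2  q2 
(> = start, * = accepting)

start=q0 accept=q1,q2 q0-x->q0 q0-y->q1 q1-x->q1 q1-y->q2 q2-x->q2 q2-y->q2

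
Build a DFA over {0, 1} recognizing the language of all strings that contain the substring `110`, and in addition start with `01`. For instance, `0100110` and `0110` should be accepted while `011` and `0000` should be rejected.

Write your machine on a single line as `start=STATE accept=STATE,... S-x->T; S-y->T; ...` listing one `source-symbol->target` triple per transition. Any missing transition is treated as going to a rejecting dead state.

Run two small machines in parallel and take their product. One (4 states) tracks whether and how much of `110` has been seen; the other (4 states) tracks whether the input so far still matches the prefix `01`. Each combined state is a pair, one component from each; accept when both components accept.
        0   1  
>  s0   s1  s2 
   s1   s3  s4 
   s2   s3  s5 
   s3   s3  s2 
   s4   s6  s7 
   s5   s8  s5 
   s6   s6  s4 
   s7   s9  s7 
   s8   s8  s8 
 * s9   s9  s9 
(> = start, * = accepting)

start=s0; accept=s9; s0-0->s1; s0-1->s2; s1-0->s3; s1-1->s4; s2-0->s3; s2-1->s5; s3-0->s3; s3-1->s2; s4-0->s6; s4-1->s7; s5-0->s8; s5-1->s5; s6-0->s6; s6-1->s4; s7-0->s9; s7-1->s7; s8-0->s8; s8-1->s8; s9-0->s9; s9-1->s9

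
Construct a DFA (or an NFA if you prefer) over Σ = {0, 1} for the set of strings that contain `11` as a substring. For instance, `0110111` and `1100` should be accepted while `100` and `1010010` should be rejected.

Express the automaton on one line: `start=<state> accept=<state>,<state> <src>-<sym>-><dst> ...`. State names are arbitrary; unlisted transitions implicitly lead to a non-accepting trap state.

Track how much of `11` has been matched so far: state q0 is no progress, q2 is the absorbing accept state reached once `11` has occurred. Intermediate states record partial matches; on a mismatch, fall back to the longest reusable overlap.
        0   1  
>  q0   q0  q1 
   q1   q0  q2 
 * q2   q2  q2 
(> = start, * = accepting)

start=q0 accept=q2 q0-0->q0 q0-1->q1 q1-0->q0 q1-1->q2 q2-0->q2 q2-1->q2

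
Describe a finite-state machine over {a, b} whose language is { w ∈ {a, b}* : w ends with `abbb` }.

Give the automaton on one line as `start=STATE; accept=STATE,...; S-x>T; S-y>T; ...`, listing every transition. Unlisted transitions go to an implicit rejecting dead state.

Let each state record the length of the longest suffix of the input read so far that is also a prefix of `abbb`. q1 means the last symbol is `a`; q2 means the last 2 symbols are `ab`; q3 means the last 3 symbols are `abb`; q4 means the last 4 symbols are `abbb`. Accept only at q4, where the string currently ends in `abbb`.
        a   b  
>  q0   q1  q0 
   q1   q1  q2 
   q2   q1  q3 
   q3   q1  q4 
 * q4   q1  q0 
(> = start, * = accepting)

start=q0; accept=q4; q0-a>q1; q0-b>q0; q1-a>q1; q1-b>q2; q2-a>q1; q2-b>q3; q3-a>q1; q3-b>q4; q4-a>q1; q4-b>q0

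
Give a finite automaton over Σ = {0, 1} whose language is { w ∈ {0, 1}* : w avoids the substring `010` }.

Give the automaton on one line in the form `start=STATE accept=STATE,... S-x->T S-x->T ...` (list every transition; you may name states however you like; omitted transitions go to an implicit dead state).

start=s0 accept=s0,s1,s2 s0-0->s1 s0-1->s0 s1-0->s1 s1-1->s2 s2-0->s3 s2-1->s0 s3-0->s3 s3-1->s3

This is the complement of 'contains `010`'. Use the same substring-matching states — s0 through s3 holding how much of `010` has just been matched — but flip the accepting set: everything except the trap s3 accepts.
        0   1  
>* s0   s1  s0 
 * s1   s1  s2 
 * s2   s3  s0 
   s3   s3  s3 
(> = start, * = accepting)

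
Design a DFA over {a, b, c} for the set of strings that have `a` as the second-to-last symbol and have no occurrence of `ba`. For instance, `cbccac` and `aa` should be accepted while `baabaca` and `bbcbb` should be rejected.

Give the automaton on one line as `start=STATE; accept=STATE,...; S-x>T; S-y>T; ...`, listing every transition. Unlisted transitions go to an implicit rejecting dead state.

start=q0; accept=q3,q4,q5; q0-a>q1; q0-b>q2; q0-c>q0; q1-a>q3; q1-b>q4; q1-c>q5; q2-a>q6; q2-b>q2; q2-c>q0; q3-a>q3; q3-b>q4; q3-c>q5; q4-a>q6; q4-b>q2; q4-c>q0; q5-a>q1; q5-b>q2; q5-c>q0; q6-a>q6; q6-b>q6; q6-c>q6

Handle the two conditions separately and then intersect. One (13 states) tracks the last 2 symbols read; the other (3 states) tracks partial matches of the forbidden pattern `ba`. Each combined state is a pair, one component from each; accept when both components accept. Equivalent product states are then merged.
With 7 states:
        a   b   c  
>  q0   q1  q2  q0 
   q1   q3  q4  q5 
   q2   q6  q2  q0 
 * q3   q3  q4  q5 
 * q4   q6  q2  q0 
 * q5   q1  q2  q0 
   q6   q6  q6  q6 
(> = start, * = accepting)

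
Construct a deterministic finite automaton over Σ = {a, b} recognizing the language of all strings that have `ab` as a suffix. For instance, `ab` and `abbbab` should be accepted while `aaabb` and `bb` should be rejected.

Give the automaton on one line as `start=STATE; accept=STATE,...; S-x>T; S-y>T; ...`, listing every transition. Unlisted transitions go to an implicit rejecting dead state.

Let each state record the length of the longest suffix of the input read so far that is also a prefix of `ab`. s1 means the last symbol is `a`; s2 means the last 2 symbols are `ab`. Accept only at s2, where the string currently ends in `ab`.
A 3-state machine:
        a   b  
>  s0   s1  s0 
   s1   s1  s2 
 * s2   s1  s0 
(> = start, * = accepting)

start=s0; accept=s2; s0-a>s1; s0-b>s0; s1-a>s1; s1-b>s2; s2-a>s1; s2-b>s0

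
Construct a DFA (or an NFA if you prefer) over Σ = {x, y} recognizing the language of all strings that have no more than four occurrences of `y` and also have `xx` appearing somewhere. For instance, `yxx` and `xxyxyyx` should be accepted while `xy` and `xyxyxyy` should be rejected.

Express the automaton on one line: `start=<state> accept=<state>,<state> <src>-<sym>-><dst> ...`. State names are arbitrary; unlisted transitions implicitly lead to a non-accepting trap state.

Build one automaton per condition and run them in lockstep. The first has 6 states tracking the count of `y`s, saturating at 5; the second has 3 states tracking whether and how much of `xx` has been seen. A product state is a pair (one from each), accepting exactly when both do.
18 states suffice.
          x    y  
>  S0     S1   S2 
   S1     S3   S2 
   S2     S4   S5 
 * S3     S3   S6 
   S4     S6   S5 
   S5     S7   S8 
 * S6     S6   S9 
   S7     S9   S8 
   S8    S10  S11 
 * S9     S9  S12 
   S10   S12  S11 
   S11   S13  S14 
 * S12   S12  S15 
   S13   S15  S14 
   S14   S16  S14 
 * S15   S15  S17 
   S16   S17  S14 
   S17   S17  S17 
(> = start, * = accepting)

start=S0 accept=S3,S6,S9,S12,S15 S0-x->S1 S0-y->S2 S1-x->S3 S1-y->S2 S2-x->S4 S2-y->S5 S3-x->S3 S3-y->S6 S4-x->S6 S4-y->S5 S5-x->S7 S5-y->S8 S6-x->S6 S6-y->S9 S7-x->S9 S7-y->S8 S8-x->S10 S8-y->S11 S9-x->S9 S9-y->S12 S10-x->S12 S10-y->S11 S11-x->S13 S11-y->S14 S12-x->S12 S12-y->S15 S13-x->S15 S13-y->S14 S14-x->S16 S14-y->S14 S15-x->S15 S15-y->S17 S16-x->S17 S16-y->S14 S17-x->S17 S17-y->S17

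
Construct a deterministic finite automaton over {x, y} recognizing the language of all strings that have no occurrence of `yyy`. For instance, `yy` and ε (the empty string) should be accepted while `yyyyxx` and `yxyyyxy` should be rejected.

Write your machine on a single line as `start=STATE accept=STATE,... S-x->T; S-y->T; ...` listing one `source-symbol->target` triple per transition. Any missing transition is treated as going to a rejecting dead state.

start=q0; accept=q0,q1,q2; q0-x->q0; q0-y->q1; q1-x->q0; q1-y->q2; q2-x->q0; q2-y->q3; q3-x->q3; q3-y->q3

This is the complement of 'contains `yyy`'. Use the same substring-matching states — q0 through q3 holding how much of `yyy` has just been matched — but flip the accepting set: everything except the trap q3 accepts.
        x   y  
>* q0   q0  q1 
 * q1   q0  q2 
 * q2   q0  q3 
   q3   q3  q3 
(> = start, * = accepting)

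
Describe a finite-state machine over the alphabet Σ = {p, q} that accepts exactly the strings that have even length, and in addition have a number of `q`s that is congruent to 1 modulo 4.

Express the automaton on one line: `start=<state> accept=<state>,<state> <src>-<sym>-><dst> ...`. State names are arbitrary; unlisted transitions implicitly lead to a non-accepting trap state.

Run two small machines in parallel and take their product. One (2 states) tracks the input length modulo 2; the other (4 states) tracks the count of `q`s modulo 4. Each combined state is a pair, one component from each; accept when both components accept.
       p  q 
>  A   B  C 
   B   A  D 
   C   D  E 
 * D   C  F 
   E   F  G 
   F   E  H 
   G   H  A 
   H   G  B 
(> = start, * = accepting)

start=A accept=D A-p->B A-q->C B-p->A B-q->D C-p->D C-q->E D-p->C D-q->F E-p->F E-q->G F-p->E F-q->H G-p->H G-q->A H-p->G H-q->B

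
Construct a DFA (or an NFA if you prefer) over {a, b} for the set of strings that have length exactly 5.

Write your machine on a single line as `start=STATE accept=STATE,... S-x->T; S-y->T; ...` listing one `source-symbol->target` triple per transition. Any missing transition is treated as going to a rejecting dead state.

start=q0; accept=q5; q0-a->q1; q0-b->q1; q1-a->q2; q1-b->q2; q2-a->q3; q2-b->q3; q3-a->q4; q3-b->q4; q4-a->q5; q4-b->q5; q5-a->q6; q5-b->q6; q6-a->q6; q6-b->q6

Count input length up to 6: every symbol moves from q0 toward q6, which means 'more than 5' and absorbs. Accept from {q5}.
        a   b  
>  q0   q1  q1 
   q1   q2  q2 
   q2   q3  q3 
   q3   q4  q4 
   q4   q5  q5 
 * q5   q6  q6 
   q6   q6  q6 
(> = start, * = accepting)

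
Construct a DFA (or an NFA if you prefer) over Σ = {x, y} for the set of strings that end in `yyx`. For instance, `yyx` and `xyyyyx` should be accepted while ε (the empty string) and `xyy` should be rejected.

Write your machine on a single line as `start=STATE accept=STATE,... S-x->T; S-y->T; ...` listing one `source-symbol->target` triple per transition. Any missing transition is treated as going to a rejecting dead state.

Remember how much of `yyx` the current input suffix matches. State s0 means no match yet; s1 means the last symbol is `y`; s2 means the last 2 symbols are `yy`; s3 means the last 3 symbols are `yyx`. Only s3 accepts. On a mismatch, fall back to the longest proper suffix that is still a prefix of `yyx`.
        x   y  
>  s0   s0  s1 
   s1   s0  s2 
   s2   s3  s2 
 * s3   s0  s1 
(> = start, * = accepting)

start=s0; accept=s3; s0-x->s0; s0-y->s1; s1-x->s0; s1-y->s2; s2-x->s3; s2-y->s2; s3-x->s0; s3-y->s1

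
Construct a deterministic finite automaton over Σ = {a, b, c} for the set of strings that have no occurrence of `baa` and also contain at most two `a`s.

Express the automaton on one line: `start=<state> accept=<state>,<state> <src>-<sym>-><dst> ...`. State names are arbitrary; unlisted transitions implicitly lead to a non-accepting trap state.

start=q0 accept=q0,q1,q2,q3,q4 q0-a->q1 q0-b->q2 q0-c->q0 q1-a->q3 q1-b->q1 q1-c->q1 q2-a->q4 q2-b->q2 q2-c->q0 q3-a->q5 q3-b->q3 q3-c->q3 q4-a->q5 q4-b->q1 q4-c->q1 q5-a->q5 q5-b->q5 q5-c->q5

Build one automaton per condition and run them in lockstep. The first has 4 states tracking partial matches of the forbidden pattern `baa`; the second has 4 states tracking the count of `a`s, saturating at 3. A product state is a pair (one from each), accepting exactly when both do. Minimizing collapses redundant product states.
A 6-state machine:
        a   b   c  
>* q0   q1  q2  q0 
 * q1   q3  q1  q1 
 * q2   q4  q2  q0 
 * q3   q5  q3  q3 
 * q4   q5  q1  q1 
   q5   q5  q5  q5 
(> = start, * = accepting)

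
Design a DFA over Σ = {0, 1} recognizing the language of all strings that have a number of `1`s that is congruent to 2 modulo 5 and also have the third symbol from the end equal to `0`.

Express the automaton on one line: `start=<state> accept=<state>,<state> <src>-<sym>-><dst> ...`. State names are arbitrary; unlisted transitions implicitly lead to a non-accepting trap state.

Run two small machines in parallel and take their product. One (5 states) tracks the count of `1`s modulo 5; the other (15 states) tracks the last 3 symbols read. Each combined state is a pair, one component from each; accept when both components accept. After merging equivalent states the machine shrinks.
16 states suffice.
       0  1 
>  A   B  C 
   B   B  D 
   C   E  F 
   D   E  G 
   E   H  I 
   F   J  K 
 * G   J  K 
   H   H  L 
   I   M  K 
   J   N  K 
   K   K  O 
 * L   M  K 
 * M   N  K 
   N   P  K 
   O   O  A 
 * P   P  K 
(> = start, * = accepting)

start=A accept=G,L,M,P A-0->B A-1->C B-0->B B-1->D C-0->E C-1->F D-0->E D-1->G E-0->H E-1->I F-0->J F-1->K G-0->J G-1->K H-0->H H-1->L I-0->M I-1->K J-0->N J-1->K K-0->K K-1->O L-0->M L-1->K M-0->N M-1->K N-0->P N-1->K O-0->O O-1->A P-0->P P-1->K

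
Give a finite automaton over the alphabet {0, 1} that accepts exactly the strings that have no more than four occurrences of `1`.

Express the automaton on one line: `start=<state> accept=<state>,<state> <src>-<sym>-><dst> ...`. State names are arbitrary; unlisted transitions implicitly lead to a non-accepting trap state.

Count `1`s, saturating at 5: states S0 through S4 mean 0 through 4 `1`s seen; S5 means more than 4. Each `1` increments (capped at S5); other symbols loop. Accept from {S0, S1, S2, S3, S4}.
        0   1  
>* S0   S0  S1 
 * S1   S1  S2 
 * S2   S2  S3 
 * S3   S3  S4 
 * S4   S4  S5 
   S5   S5  S5 
(> = start, * = accepting)

start=S0 accept=S0,S1,S2,S3,S4 S0-0->S0 S0-1->S1 S1-0->S1 S1-1->S2 S2-0->S2 S2-1->S3 S3-0->S3 S3-1->S4 S4-0->S4 S4-1->S5 S5-0->S5 S5-1->S5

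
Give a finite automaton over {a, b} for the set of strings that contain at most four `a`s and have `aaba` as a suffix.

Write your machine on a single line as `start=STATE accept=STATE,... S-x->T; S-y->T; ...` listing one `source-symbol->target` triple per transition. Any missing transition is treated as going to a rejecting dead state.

Run two small machines in parallel and take their product. One (6 states) tracks the count of `a`s, saturating at 5; the other (5 states) tracks how much of the suffix `aaba` has currently been matched. Each combined state is a pair, one component from each; accept when both components accept.
22 states suffice.
          a    b  
>  s0     s1   s0 
   s1     s2   s3 
   s2     s4   s5 
   s3     s6   s3 
   s4     s7   s8 
   s5     s9  s10 
   s6     s4  s10 
   s7    s11  s12 
   s8    s13  s14 
 * s9     s7  s14 
   s10   s15  s10 
   s11   s11  s16 
   s12   s17  s18 
 * s13   s11  s18 
   s14   s19  s14 
   s15    s7  s14 
   s16   s17  s20 
   s17   s11  s20 
   s18   s21  s18 
   s19   s11  s18 
   s20   s21  s20 
   s21   s11  s20 
(> = start, * = accepting)

start=s0; accept=s9,s13; s0-a->s1; s0-b->s0; s1-a->s2; s1-b->s3; s2-a->s4; s2-b->s5; s3-a->s6; s3-b->s3; s4-a->s7; s4-b->s8; s5-a->s9; s5-b->s10; s6-a->s4; s6-b->s10; s7-a->s11; s7-b->s12; s8-a->s13; s8-b->s14; s9-a->s7; s9-b->s14; s10-a->s15; s10-b->s10; s11-a->s11; s11-b->s16; s12-a->s17; s12-b->s18; s13-a->s11; s13-b->s18; s14-a->s19; s14-b->s14; s15-a->s7; s15-b->s14; s16-a->s17; s16-b->s20; s17-a->s11; s17-b->s20; s18-a->s21; s18-b->s18; s19-a->s11; s19-b->s18; s20-a->s21; s20-b->s20; s21-a->s11; s21-b->s20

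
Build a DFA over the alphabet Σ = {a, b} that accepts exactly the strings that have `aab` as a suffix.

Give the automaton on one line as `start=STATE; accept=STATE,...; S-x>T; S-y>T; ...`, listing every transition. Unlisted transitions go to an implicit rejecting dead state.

start=S0; accept=S3; S0-a>S1; S0-b>S0; S1-a>S2; S1-b>S0; S2-a>S2; S2-b>S3; S3-a>S1; S3-b>S0

Let each state record the length of the longest suffix of the input read so far that is also a prefix of `aab`. S1 means the last symbol is `a`; S2 means the last 2 symbols are `aa`; S3 means the last 3 symbols are `aab`. Accept only at S3, where the string currently ends in `aab`.
4 states suffice.
        a   b  
>  S0   S1  S0 
   S1   S2  S0 
   S2   S2  S3 
 * S3   S1  S0 
(> = start, * = accepting)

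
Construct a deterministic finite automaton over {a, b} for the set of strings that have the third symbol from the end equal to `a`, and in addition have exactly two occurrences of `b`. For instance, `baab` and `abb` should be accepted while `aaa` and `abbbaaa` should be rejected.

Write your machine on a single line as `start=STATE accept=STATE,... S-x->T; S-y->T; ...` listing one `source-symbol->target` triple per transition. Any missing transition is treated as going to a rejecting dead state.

Build one automaton per condition and run them in lockstep. The first has 15 states tracking the last 3 symbols read; the second has 4 states tracking the count of `b`s, saturating at 3. A product state is a pair (one from each), accepting exactly when both do. Minimizing collapses redundant product states.
A 15-state machine:
          a    b  
>  S0     S1   S2 
   S1     S1   S3 
   S2     S4   S5 
   S3     S4   S6 
   S4     S7   S8 
   S5     S9  S10 
 * S6     S9  S10 
   S7     S7  S11 
   S8    S12  S10 
   S9    S13  S10 
   S10   S10  S10 
 * S11   S12  S10 
 * S12   S13  S10 
   S13   S14  S10 
 * S14   S14  S10 
(> = start, * = accepting)

start=S0; accept=S6,S11,S12,S14; S0-a->S1; S0-b->S2; S1-a->S1; S1-b->S3; S2-a->S4; S2-b->S5; S3-a->S4; S3-b->S6; S4-a->S7; S4-b->S8; S5-a->S9; S5-b->S10; S6-a->S9; S6-b->S10; S7-a->S7; S7-b->S11; S8-a->S12; S8-b->S10; S9-a->S13; S9-b->S10; S10-a->S10; S10-b->S10; S11-a->S12; S11-b->S10; S12-a->S13; S12-b->S10; S13-a->S14; S13-b->S10; S14-a->S14; S14-b->S10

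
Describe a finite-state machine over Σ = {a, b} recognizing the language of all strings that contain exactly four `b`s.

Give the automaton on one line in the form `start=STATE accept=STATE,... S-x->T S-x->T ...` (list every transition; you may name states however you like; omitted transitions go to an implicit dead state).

Count `b`s, saturating at 5: states s0 through s4 mean 0 through 4 `b`s seen; s5 means more than 4. Each `b` increments (capped at s5); other symbols loop. Accept from {s4}.
With 6 states:
        a   b  
>  s0   s0  s1 
   s1   s1  s2 
   s2   s2  s3 
   s3   s3  s4 
 * s4   s4  s5 
   s5   s5  s5 
(> = start, * = accepting)

start=s0 accept=s4 s0-a->s0 s0-b->s1 s1-a->s1 s1-b->s2 s2-a->s2 s2-b->s3 s3-a->s3 s3-b->s4 s4-a->s4 s4-b->s5 s5-a->s5 s5-b->s5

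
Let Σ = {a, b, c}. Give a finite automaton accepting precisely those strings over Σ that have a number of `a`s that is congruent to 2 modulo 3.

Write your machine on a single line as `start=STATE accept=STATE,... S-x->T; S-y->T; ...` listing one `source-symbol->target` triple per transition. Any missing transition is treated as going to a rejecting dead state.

Keep the running count of `a`s modulo 3: each `a` advances along the cycle q0 → q1 → q2 → q0 while other symbols loop. Accept at q2.
A 3-state machine:
        a   b   c  
>  q0   q1  q0  q0 
   q1   q2  q1  q1 
 * q2   q0  q2  q2 
(> = start, * = accepting)

start=q0; accept=q2; q0-a->q1; q0-b->q0; q0-c->q0; q1-a->q2; q1-b->q1; q1-c->q1; q2-a->q0; q2-b->q2; q2-c->q2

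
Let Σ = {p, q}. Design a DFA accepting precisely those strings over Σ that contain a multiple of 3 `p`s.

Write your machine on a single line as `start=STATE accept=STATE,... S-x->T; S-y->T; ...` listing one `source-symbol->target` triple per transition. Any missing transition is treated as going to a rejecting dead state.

The only thing that matters is how many `p`s have appeared, reduced mod 3. Use one state per residue: s0 for 0, …, s2 for 2. Reading `p` moves to the next residue; anything else stays put. s0 is accepting.
3 states suffice.
        p   q  
>* s0   s1  s0 
   s1   s2  s1 
   s2   s0  s2 
(> = start, * = accepting)

start=s0; accept=s0; s0-p->s1; s0-q->s0; s1-p->s2; s1-q->s1; s2-p->s0; s2-q->s2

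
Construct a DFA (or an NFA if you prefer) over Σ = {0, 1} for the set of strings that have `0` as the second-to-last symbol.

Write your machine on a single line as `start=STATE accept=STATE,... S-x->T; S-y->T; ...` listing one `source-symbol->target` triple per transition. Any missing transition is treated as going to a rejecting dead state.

start=A; accept=D,E; A-0->B; A-1->C; B-0->D; B-1->E; C-0->F; C-1->G; D-0->D; D-1->E; E-0->F; E-1->G; F-0->D; F-1->E; G-0->F; G-1->G

A DFA must remember the last 2 symbols (since which symbol is second-to-last isn't known until the input ends). Use one state per possible window of the last ≤2 symbols; accept from those whose window starts with `0`.
       0  1 
>  A   B  C 
   B   D  E 
   C   F  G 
 * D   D  E 
 * E   F  G 
   F   D  E 
   G   F  G 
(> = start, * = accepting)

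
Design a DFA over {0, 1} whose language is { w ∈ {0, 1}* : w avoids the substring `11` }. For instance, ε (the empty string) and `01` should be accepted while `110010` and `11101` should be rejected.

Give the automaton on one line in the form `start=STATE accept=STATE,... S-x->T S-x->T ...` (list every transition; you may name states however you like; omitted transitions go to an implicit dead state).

start=s0 accept=s0,s1 s0-0->s0 s0-1->s1 s1-0->s0 s1-1->s2 s2-0->s2 s2-1->s2

This is the complement of 'contains `11`'. Use the same substring-matching states — s0 through s2 holding how much of `11` has just been matched — but flip the accepting set: everything except the trap s2 accepts.
3 states suffice.
        0   1  
>* s0   s0  s1 
 * s1   s0  s2 
   s2   s2  s2 
(> = start, * = accepting)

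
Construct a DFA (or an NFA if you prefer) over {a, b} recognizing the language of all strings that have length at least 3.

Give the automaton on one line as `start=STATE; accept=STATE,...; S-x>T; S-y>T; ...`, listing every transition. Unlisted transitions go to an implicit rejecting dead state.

start=s0; accept=s3,s4; s0-a>s1; s0-b>s1; s1-a>s2; s1-b>s2; s2-a>s3; s2-b>s3; s3-a>s4; s3-b>s4; s4-a>s4; s4-b>s4

We only need to distinguish lengths 0, 1, …, 3, and '>3'. Chain s0 → s1 → s2 → s3 → s4 on every symbol, with s4 looping. Accepting states: {s3, s4}.
With 5 states:
        a   b  
>  s0   s1  s1 
   s1   s2  s2 
   s2   s3  s3 
 * s3   s4  s4 
 * s4   s4  s4 
(> = start, * = accepting)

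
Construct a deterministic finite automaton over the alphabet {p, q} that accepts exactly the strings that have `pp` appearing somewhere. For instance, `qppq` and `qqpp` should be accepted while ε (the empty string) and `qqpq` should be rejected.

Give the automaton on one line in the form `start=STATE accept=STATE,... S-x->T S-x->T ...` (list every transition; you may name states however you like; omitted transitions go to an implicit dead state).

start=S0 accept=S2 S0-p->S1 S0-q->S0 S1-p->S2 S1-q->S0 S2-p->S2 S2-q->S2

Track how much of `pp` has been matched so far: state S0 is no progress, S2 is the absorbing accept state reached once `pp` has occurred. Intermediate states record partial matches; on a mismatch, fall back to the longest reusable overlap.
        p   q  
>  S0   S1  S0 
   S1   S2  S0 
 * S2   S2  S2 
(> = start, * = accepting)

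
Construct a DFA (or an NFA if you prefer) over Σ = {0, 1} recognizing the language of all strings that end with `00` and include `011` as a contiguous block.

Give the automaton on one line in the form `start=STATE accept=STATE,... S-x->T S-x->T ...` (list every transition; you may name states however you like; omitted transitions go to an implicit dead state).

start=S0 accept=S5 S0-0->S1 S0-1->S0 S1-0->S1 S1-1->S2 S2-0->S1 S2-1->S3 S3-0->S4 S3-1->S3 S4-0->S5 S4-1->S3 S5-0->S5 S5-1->S3

Build one automaton per condition and run them in lockstep. The first has 3 states tracking how much of the suffix `00` has currently been matched; the second has 4 states tracking whether and how much of `011` has been seen. A product state is a pair (one from each), accepting exactly when both do. After merging equivalent states the machine shrinks.
With 6 states:
        0   1  
>  S0   S1  S0 
   S1   S1  S2 
   S2   S1  S3 
   S3   S4  S3 
   S4   S5  S3 
 * S5   S5  S3 
(> = start, * = accepting)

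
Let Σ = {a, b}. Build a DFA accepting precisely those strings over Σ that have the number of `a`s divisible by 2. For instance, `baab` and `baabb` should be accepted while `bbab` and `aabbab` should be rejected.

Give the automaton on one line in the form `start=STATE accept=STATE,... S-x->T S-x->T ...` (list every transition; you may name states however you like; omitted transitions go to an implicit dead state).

Keep the running count of `a`s modulo 2: each `a` advances along the cycle q0 → q1 → q0 while other symbols loop. Accept at q0.
2 states suffice.
        a   b  
>* q0   q1  q0 
   q1   q0  q1 
(> = start, * = accepting)

start=q0 accept=q0 q0-a->q1 q0-b->q0 q1-a->q0 q1-b->q1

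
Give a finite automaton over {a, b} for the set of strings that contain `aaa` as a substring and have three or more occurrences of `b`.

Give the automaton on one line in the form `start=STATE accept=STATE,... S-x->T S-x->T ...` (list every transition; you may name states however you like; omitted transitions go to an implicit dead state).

start=s0 accept=s15 s0-a->s1 s0-b->s2 s1-a->s3 s1-b->s2 s2-a->s4 s2-b->s5 s3-a->s6 s3-b->s2 s4-a->s7 s4-b->s5 s5-a->s8 s5-b->s9 s6-a->s6 s6-b->s10 s7-a->s10 s7-b->s5 s8-a->s11 s8-b->s9 s9-a->s12 s9-b->s9 s10-a->s10 s10-b->s13 s11-a->s13 s11-b->s9 s12-a->s14 s12-b->s9 s13-a->s13 s13-b->s15 s14-a->s15 s14-b->s9 s15-a->s15 s15-b->s15

Build one automaton per condition and run them in lockstep. One (4 states) tracks whether and how much of `aaa` has been seen; the other (5 states) tracks the count of `b`s, saturating at 4. Each combined state is a pair, one component from each; accept when both components accept. After merging equivalent states the machine shrinks.
          a    b  
>  s0     s1   s2 
   s1     s3   s2 
   s2     s4   s5 
   s3     s6   s2 
   s4     s7   s5 
   s5     s8   s9 
   s6     s6  s10 
   s7    s10   s5 
   s8    s11   s9 
   s9    s12   s9 
   s10   s10  s13 
   s11   s13   s9 
   s12   s14   s9 
   s13   s13  s15 
   s14   s15   s9 
 * s15   s15  s15 
(> = start, * = accepting)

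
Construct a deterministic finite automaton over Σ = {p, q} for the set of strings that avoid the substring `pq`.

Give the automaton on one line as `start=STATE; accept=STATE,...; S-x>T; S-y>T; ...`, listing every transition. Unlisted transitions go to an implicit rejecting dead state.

start=s0; accept=s0,s1; s0-p>s1; s0-q>s0; s1-p>s1; s1-q>s2; s2-p>s2; s2-q>s2

This is the complement of 'contains `pq`'. Use the same substring-matching states — s0 through s2 holding how much of `pq` has just been matched — but flip the accepting set: everything except the trap s2 accepts.
With 3 states:
        p   q  
>* s0   s1  s0 
 * s1   s1  s2 
   s2   s2  s2 
(> = start, * = accepting)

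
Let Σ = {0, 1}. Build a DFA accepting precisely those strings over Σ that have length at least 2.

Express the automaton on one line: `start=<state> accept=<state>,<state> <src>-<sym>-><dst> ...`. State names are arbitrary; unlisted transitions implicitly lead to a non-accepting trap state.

start=q0 accept=q2,q3 q0-0->q1 q0-1->q1 q1-0->q2 q1-1->q2 q2-0->q3 q2-1->q3 q3-0->q3 q3-1->q3

Count input length up to 3: every symbol moves from q0 toward q3, which means 'more than 2' and absorbs. Accept from {q2, q3}.
        0   1  
>  q0   q1  q1 
   q1   q2  q2 
 * q2   q3  q3 
 * q3   q3  q3 
(> = start, * = accepting)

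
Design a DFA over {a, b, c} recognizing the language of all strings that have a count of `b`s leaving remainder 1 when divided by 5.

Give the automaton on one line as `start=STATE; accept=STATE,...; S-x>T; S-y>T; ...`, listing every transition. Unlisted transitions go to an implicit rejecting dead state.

The only thing that matters is how many `b`s have appeared, reduced mod 5. Use one state per residue: q0 for 0, …, q4 for 4. Reading `b` moves to the next residue; anything else stays put. q1 is accepting.
        a   b   c  
>  q0   q0  q1  q0 
 * q1   q1  q2  q1 
   q2   q2  q3  q2 
   q3   q3  q4  q3 
   q4   q4  q0  q4 
(> = start, * = accepting)

start=q0; accept=q1; q0-a>q0; q0-b>q1; q0-c>q0; q1-a>q1; q1-b>q2; q1-c>q1; q2-a>q2; q2-b>q3; q2-c>q2; q3-a>q3; q3-b>q4; q3-c>q3; q4-a>q4; q4-b>q0; q4-c>q4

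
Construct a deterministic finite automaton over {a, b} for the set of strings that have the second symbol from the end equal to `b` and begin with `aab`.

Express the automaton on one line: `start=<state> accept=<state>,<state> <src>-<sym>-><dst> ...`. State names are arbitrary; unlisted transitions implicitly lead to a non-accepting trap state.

Build one automaton per condition and run them in lockstep. The first has 7 states tracking the last 2 symbols read; the second has 5 states tracking whether the input so far still matches the prefix `aab`. A product state is a pair (one from each), accepting exactly when both do. After merging equivalent states the machine shrinks.
        a   b  
>  q0   q1  q2 
   q1   q3  q2 
   q2   q2  q2 
   q3   q2  q4 
   q4   q5  q6 
 * q5   q7  q4 
 * q6   q5  q6 
   q7   q7  q4 
(> = start, * = accepting)

start=q0 accept=q5,q6 q0-a->q1 q0-b->q2 q1-a->q3 q1-b->q2 q2-a->q2 q2-b->q2 q3-a->q2 q3-b->q4 q4-a->q5 q4-b->q6 q5-a->q7 q5-b->q4 q6-a->q5 q6-b->q6 q7-a->q7 q7-b->q4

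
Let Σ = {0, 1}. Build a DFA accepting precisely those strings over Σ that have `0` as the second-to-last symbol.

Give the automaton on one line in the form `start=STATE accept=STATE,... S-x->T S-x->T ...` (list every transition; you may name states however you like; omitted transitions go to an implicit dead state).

start=q0 accept=q3,q4 q0-0->q1 q0-1->q2 q1-0->q3 q1-1->q4 q2-0->q5 q2-1->q6 q3-0->q3 q3-1->q4 q4-0->q5 q4-1->q6 q5-0->q3 q5-1->q4 q6-0->q5 q6-1->q6

Because acceptance depends on a position counted from the end, the machine has to buffer the most recent 2 symbols. Make each state the string of the last up-to-2 symbols read; on input `x` shift the window left and append `x`. Accept when the buffered window has length 2 and begins with `0`.
7 states suffice.
        0   1  
>  q0   q1  q2 
   q1   q3  q4 
   q2   q5  q6 
 * q3   q3  q4 
 * q4   q5  q6 
   q5   q3  q4 
   q6   q5  q6 
(> = start, * = accepting)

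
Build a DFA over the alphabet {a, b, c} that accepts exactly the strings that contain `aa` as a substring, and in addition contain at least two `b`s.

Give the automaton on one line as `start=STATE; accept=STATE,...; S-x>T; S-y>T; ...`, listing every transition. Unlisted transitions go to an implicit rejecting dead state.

start=q0; accept=q8; q0-a>q1; q0-b>q2; q0-c>q0; q1-a>q3; q1-b>q2; q1-c>q0; q2-a>q4; q2-b>q5; q2-c>q2; q3-a>q3; q3-b>q6; q3-c>q3; q4-a>q6; q4-b>q5; q4-c>q2; q5-a>q7; q5-b>q5; q5-c>q5; q6-a>q6; q6-b>q8; q6-c>q6; q7-a>q8; q7-b>q5; q7-c>q5; q8-a>q8; q8-b>q8; q8-c>q8

Build one automaton per condition and run them in lockstep. The first has 3 states tracking whether and how much of `aa` has been seen; the second has 4 states tracking the count of `b`s, saturating at 3. A product state is a pair (one from each), accepting exactly when both do. Minimizing collapses redundant product states.
A 9-state machine:
        a   b   c  
>  q0   q1  q2  q0 
   q1   q3  q2  q0 
   q2   q4  q5  q2 
   q3   q3  q6  q3 
   q4   q6  q5  q2 
   q5   q7  q5  q5 
   q6   q6  q8  q6 
   q7   q8  q5  q5 
 * q8   q8  q8  q8 
(> = start, * = accepting)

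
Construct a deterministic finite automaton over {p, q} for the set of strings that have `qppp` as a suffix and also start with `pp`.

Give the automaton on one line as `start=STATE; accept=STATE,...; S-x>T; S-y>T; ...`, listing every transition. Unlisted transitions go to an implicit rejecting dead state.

Build one automaton per condition and run them in lockstep. One (5 states) tracks how much of the suffix `qppp` has currently been matched; the other (4 states) tracks whether the input so far still matches the prefix `pp`. Each combined state is a pair, one component from each; accept when both components accept. After merging equivalent states the machine shrinks.
8 states suffice.
       p  q 
>  A   B  C 
   B   D  C 
   C   C  C 
   D   D  E 
   E   F  E 
   F   G  E 
   G   H  E 
 * H   D  E 
(> = start, * = accepting)

start=A; accept=H; A-p>B; A-q>C; B-p>D; B-q>C; C-p>C; C-q>C; D-p>D; D-q>E; E-p>F; E-q>E; F-p>G; F-q>E; G-p>H; G-q>E; H-p>D; H-q>E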